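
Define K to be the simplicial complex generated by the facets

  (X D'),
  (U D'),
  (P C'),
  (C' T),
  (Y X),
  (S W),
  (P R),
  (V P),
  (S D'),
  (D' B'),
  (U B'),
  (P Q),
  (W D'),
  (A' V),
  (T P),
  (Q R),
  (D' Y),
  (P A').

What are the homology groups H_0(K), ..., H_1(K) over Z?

Fix the vertex order P < Q < R < S < T < U < V < W < X < Y < A' < B' < C' < D' and write every simplex with vertices in increasing order. Then dim K = 1 and the simplices of K are:

  0-simplices (14): [P], [Q], [R], [S], [T], [U], [V], [W], [X], [Y], [A'], [B'], [C'], [D']
  1-simplices (18): [P,Q], [P,R], [P,T], [P,V], [P,A'], [P,C'], [Q,R], [S,W], [S,D'], [T,C'], [U,B'], [U,D'], [V,A'], [W,D'], [X,Y], [X,D'], [Y,D'], [B',D']

giving chain groups C_0 ≅ Z^14, C_1 ≅ Z^18.

Boundary ∂_1: C_1 → C_0 sends each edge [p,q] (with p < q) to q − p.
The 14×18 boundary matrix has rank 12 and Smith normal form diag(1,1,1,1,1,1,1,1,1,1,1,1).

Computing H_k = (kernel of ∂_k) / (image of ∂_{k+1}):

  H_0: rank C_0 − rank ∂_1 = 14 − 12 = 2, and the invariant factors of ∂_1 are all 1, so H_0 ≅ Z^2.
  H_1: rank ker ∂_1 − rank ∂_2 = (18 − 12) − 0 = 6, and there is no ∂_2, so H_1 ≅ Z^6.

H_0 ≅ Z^2,  H_1 ≅ Z^6.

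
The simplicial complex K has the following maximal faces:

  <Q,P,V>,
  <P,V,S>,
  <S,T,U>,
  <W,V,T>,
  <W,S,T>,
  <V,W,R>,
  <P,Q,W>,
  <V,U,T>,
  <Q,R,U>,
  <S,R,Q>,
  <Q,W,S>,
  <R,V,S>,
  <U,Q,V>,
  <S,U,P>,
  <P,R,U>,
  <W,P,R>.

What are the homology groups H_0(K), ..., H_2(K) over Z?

Fix the vertex order P < Q < R < S < T < U < V < W and write every simplex with vertices in increasing order. Then dim K = 2 and the simplices of K are:

  0-simplices (8): P, Q, R, S, T, U, V, W
  1-simplices (24): PQ, PR, PS, PU, PV, PW, QR, QS, QU, QV, QW, RS, RU, RV, RW, ST, SU, SV, SW, TU, TV, TW, UV, VW
  2-simplices (16): PQV, PQW, PRU, PRW, PSU, PSV, QRS, QRU, QSW, QUV, RSV, RVW, STU, STW, TUV, TVW

giving chain groups C_0 ≅ Z^8, C_1 ≅ Z^24, C_2 ≅ Z^16.

The boundary map ∂_1: C_1 → C_0 sends each edge [p,q] (with p < q) to q − p.
As a 8×24 matrix over Z this has rank 7, with invariant factors (1,1,1,1,1,1,1).

∂_2: C_2 → C_1 maps a triangle to the signed sum of its edges. For instance
  ∂RSV = SV − RV + RS,
  ∂TUV = UV − TV + TU.
The 24×16 boundary matrix has rank 15 and Smith normal form diag(1,1,1,1,1,1,1,1,1,1,1,1,1,1,1).

Computing H_k = (kernel of ∂_k) / (image of ∂_{k+1}):

  H_0: rank C_0 − rank ∂_1 = 8 − 7 = 1, and the invariant factors of ∂_1 are all 1, so H_0 ≅ Z.
  H_1: rank ker ∂_1 − rank ∂_2 = (24 − 7) − 15 = 2, and the invariant factors of ∂_2 are all 1, so H_1 ≅ Z^2.
  H_2: rank ker ∂_2 − rank ∂_3 = (16 − 15) − 0 = 1, and there is no ∂_3, so H_2 ≅ Z.

As a check, the Euler characteristic is 8 − 24 + 16 = 0, which agrees with 1 − 2 + 1 = 0.
(K is a triangulation of the torus T^2.)

H_0 ≅ Z,  H_1 ≅ Z^2,  H_2 ≅ Z.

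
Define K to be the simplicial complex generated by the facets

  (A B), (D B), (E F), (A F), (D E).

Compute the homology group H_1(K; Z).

We work with the vertex ordering A < B < D < E < F. The simplices of K, each written with vertices in increasing order, are:

  0-simplices (5): A, B, D, E, F
  1-simplices (5): AB, AF, BD, DE, EF

so the chain groups are C_0 ≅ Z^5, C_1 ≅ Z^5.

∂_1: C_1 → C_0 is given by ∂[p,q] = [q] − [p]. For instance
  ∂AF = F − A.
This gives a 5×5 integer matrix of rank 4; reducing to Smith normal form yields diagonal entries (1,1,1,1).

Computing H_k = (kernel of ∂_k) / (image of ∂_{k+1}):

  H_1: rank ker ∂_1 − rank ∂_2 = (5 − 4) − 0 = 1, and there is no ∂_2, so H_1 = Z.

(K is a triangulation of the circle S^1.)

H_1 ≅ Z.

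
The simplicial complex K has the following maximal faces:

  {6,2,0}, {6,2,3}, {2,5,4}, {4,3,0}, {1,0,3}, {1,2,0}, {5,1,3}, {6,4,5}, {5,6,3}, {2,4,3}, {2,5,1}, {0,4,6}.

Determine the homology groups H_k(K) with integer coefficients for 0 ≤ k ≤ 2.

Fix the vertex order 0 < 1 < 2 < 3 < 4 < 5 < 6 and write every simplex with vertices in increasing order. Then dim K = 2 and the simplices of K are:

  0-simplices (7): [0], [1], [2], [3], [4], [5], [6]
  1-simplices (18): [0,1], [0,2], [0,3], [0,4], [0,6], [1,2], [1,3], [1,5], [2,3], [2,4], [2,5], [2,6], [3,4], [3,5], [3,6], [4,5], [4,6], [5,6]
  2-simplices (12): [0,1,2], [0,1,3], [0,2,6], [0,3,4], [0,4,6], [1,2,5], [1,3,5], [2,3,4], [2,3,6], [2,4,5], [3,5,6], [4,5,6]

Hence C_0 ≅ Z^7, C_1 ≅ Z^18, C_2 ≅ Z^12.

The boundary map ∂_1: C_1 → C_0 is given by ∂[p,q] = [q] − [p]. For instance
  ∂[0,2] = [2] − [0].
The resulting 7×18 matrix has rank 6, and its Smith normal form has invariant factors (1,1,1,1,1,1).

Boundary ∂_2: C_2 → C_1 maps a triangle to the signed sum of its edges. For instance
  ∂[2,3,4] = [3,4] − [2,4] + [2,3],
  ∂[1,3,5] = [3,5] − [1,5] + [1,3].
This gives a 18×12 integer matrix of rank 12; reducing to Smith normal form yields diagonal entries (1,1,1,1,1,1,1,1,1,1,1,2).

Computing H_k = (kernel of ∂_k) / (image of ∂_{k+1}):

  H_0: rank C_0 − rank ∂_1 = 7 − 6 = 1, and the invariant factors of ∂_1 are all 1, so H_0 ≅ Z.
  H_1: rank ker ∂_1 − rank ∂_2 = (18 − 6) − 12 = 0, and ∂_2 has invariant factor 2 > 1, so H_1 ≅ Z/2Z.
  H_2: rank ker ∂_2 − rank ∂_3 = (12 − 12) − 0 = 0, and there is no ∂_3, so H_2 ≅ 0.

(K is a triangulation of the real projective plane RP^2.)

H_0 ≅ Z,  H_1 ≅ Z/2Z,  H_2 = 0.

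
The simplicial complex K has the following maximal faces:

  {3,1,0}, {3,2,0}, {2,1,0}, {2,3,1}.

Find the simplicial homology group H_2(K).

H_2 = Z.

Take the total order 0 < 1 < 2 < 3 on the vertex set. Then K (dimension 2) consists of the simplices:

  0-simplices (4): [0], [1], [2], [3]
  1-simplices (6): [0,1], [0,2], [0,3], [1,2], [1,3], [2,3]
  2-simplices (4): [0,1,2], [0,1,3], [0,2,3], [1,2,3]

Hence C_0 ≅ Z^4, C_1 ≅ Z^6, C_2 ≅ Z^4.

∂_1: C_1 → C_0 maps an edge to its endpoints' difference, ∂[p,q] = q − p.
As a 4×6 matrix over Z this has rank 3, with invariant factors (1,1,1).

∂_2: C_2 → C_1 maps a triangle to the signed sum of its edges. For instance
  ∂[0,1,3] = [1,3] − [0,3] + [0,1],
  ∂[0,2,3] = [2,3] − [0,3] + [0,2].
This gives a 6×4 integer matrix of rank 3; reducing to Smith normal form yields diagonal entries (1,1,1).

Now H_k = ker ∂_k / im ∂_{k+1}, so:

  H_2: rank ker ∂_2 − rank ∂_3 = (4 − 3) − 0 = 1, and there is no ∂_3, so H_2 ≅ Z.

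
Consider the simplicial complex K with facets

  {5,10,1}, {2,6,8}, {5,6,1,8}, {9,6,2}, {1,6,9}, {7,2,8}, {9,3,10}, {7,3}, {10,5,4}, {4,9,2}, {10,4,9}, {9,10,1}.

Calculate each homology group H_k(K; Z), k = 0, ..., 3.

H_0 = Z,  H_1 = Z,  H_2 = 0,  H_3 = 0.

Take the total order 1 < 2 < 3 < 4 < 5 < 6 < 7 < 8 < 9 < 10 on the vertex set. Then K (dimension 3) consists of the simplices:

  0-simplices (10): [1], [2], [3], [4], [5], [6], [7], [8], [9], [10]
  1-simplices (23): (23 of them)
  2-simplices (14): [1,5,6], [1,5,8], [1,5,10], [1,6,8], [1,6,9], [1,9,10], [2,4,9], [2,6,8], [2,6,9], [2,7,8], [3,9,10], [4,5,10], [4,9,10], [5,6,8]
  3-simplices (1): [1,5,6,8]

so the chain groups are C_0 ≅ Z^10, C_1 ≅ Z^23, C_2 ≅ Z^14, C_3 ≅ Z^1.

∂_1: C_1 → C_0 sends each edge [p,q] (with p < q) to q − p. For instance
  ∂[5,6] = [6] − [5].
As a 10×23 matrix over Z this has rank 9, with invariant factors (1,1,1,1,1,1,1,1,1).

Boundary ∂_2: C_2 → C_1 sends each 2-simplex [p,q,r] to [q,r] − [p,r] + [p,q]. For instance
  ∂[5,6,8] = [6,8] − [5,8] + [5,6],
  ∂[4,5,10] = [5,10] − [4,10] + [4,5].
The resulting 23×14 matrix has rank 13, and its Smith normal form has invariant factors (1,1,1,1,1,1,1,1,1,1,1,1,1).

The boundary map ∂_3: C_3 → C_2 sends each 3-simplex σ to the alternating sum Σ_i (−1)^i (σ with its i-th vertex removed). For instance
  ∂[1,5,6,8] = [5,6,8] − [1,6,8] + [1,5,8] − [1,5,6].
As a 14×1 matrix over Z this has rank 1, with invariant factors (1).

Computing H_k = (kernel of ∂_k) / (image of ∂_{k+1}):

  H_0: rank C_0 − rank ∂_1 = 10 − 9 = 1, and the invariant factors of ∂_1 are all 1, so H_0 ≅ Z.
  H_1: rank ker ∂_1 − rank ∂_2 = (23 − 9) − 13 = 1, and the invariant factors of ∂_2 are all 1, so H_1 ≅ Z.
  H_2: rank ker ∂_2 − rank ∂_3 = (14 − 13) − 1 = 0, and the invariant factors of ∂_3 are all 1, so H_2 ≅ 0.
  H_3: rank ker ∂_3 − rank ∂_4 = (1 − 1) − 0 = 0, and there is no ∂_4, so H_3 ≅ 0.

As a check, the Euler characteristic is 10 − 23 + 14 − 1 = 0, which agrees with 1 − 1 + 0 − 0 = 0.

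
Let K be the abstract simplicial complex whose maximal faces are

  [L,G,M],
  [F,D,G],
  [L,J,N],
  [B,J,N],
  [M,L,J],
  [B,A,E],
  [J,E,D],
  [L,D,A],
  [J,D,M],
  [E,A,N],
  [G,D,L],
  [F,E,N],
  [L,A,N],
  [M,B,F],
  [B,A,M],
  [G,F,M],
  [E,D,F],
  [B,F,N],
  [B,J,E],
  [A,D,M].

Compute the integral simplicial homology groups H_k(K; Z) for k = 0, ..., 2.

H_0 = Z,  H_1 = Z ⊕ Z/2,  H_2 = 0.

Take the total order A < B < D < E < F < G < J < L < M < N on the vertex set. Then K (dimension 2) consists of the simplices:

  0-simplices (10): A, B, D, E, F, G, J, L, M, N
  1-simplices (30): AB, AD, AE, AL, AM, AN, BE, BF, BJ, BM, BN, DE, DF, DG, DJ, DL, DM, EF, EJ, EN, FG, FM, FN, GL, GM, JL, JM, JN, LM, LN
  2-simplices (20): ABE, ABM, ADL, ADM, AEN, ALN, BEJ, BFM, BFN, BJN, DEF, DEJ, DFG, DGL, DJM, EFN, FGM, GLM, JLM, JLN

so the chain groups are C_0 ≅ Z^10, C_1 ≅ Z^30, C_2 ≅ Z^20.

Boundary ∂_1: C_1 → C_0 sends each edge [p,q] (with p < q) to q − p.
The 10×30 boundary matrix has rank 9 and Smith normal form diag(1,1,1,1,1,1,1,1,1).

Boundary ∂_2: C_2 → C_1 acts by ∂[p,q,r] = [q,r] − [p,r] + [p,q]. For instance
  ∂EFN = FN − EN + EF,
  ∂DFG = FG − DG + DF.
As a 30×20 matrix over Z this has rank 20, with invariant factors (1,1,1,1,1,1,1,1,1,1,1,1,1,1,1,1,1,1,1,2).

Now H_k = ker ∂_k / im ∂_{k+1}, so:

  H_0: rank C_0 − rank ∂_1 = 10 − 9 = 1, and the invariant factors of ∂_1 are all 1, so H_0 = Z.
  H_1: rank ker ∂_1 − rank ∂_2 = (30 − 9) − 20 = 1, and ∂_2 has invariant factor 2 > 1, so H_1 = Z ⊕ Z/2.
  H_2: rank ker ∂_2 − rank ∂_3 = (20 − 20) − 0 = 0, and there is no ∂_3, so H_2 = 0.

(K is a triangulation of the Klein bottle.)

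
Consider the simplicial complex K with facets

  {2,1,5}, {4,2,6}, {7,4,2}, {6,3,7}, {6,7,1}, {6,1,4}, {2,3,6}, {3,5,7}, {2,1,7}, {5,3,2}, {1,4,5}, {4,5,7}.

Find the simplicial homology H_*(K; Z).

Order the vertices as 1 < 2 < 3 < 4 < 5 < 6 < 7. Listing each simplex with vertices in this order, K has dimension 2 with simplices:

  0-simplices (7): [1], [2], [3], [4], [5], [6], [7]
  1-simplices (18): [1,2], [1,4], [1,5], [1,6], [1,7], [2,3], [2,4], [2,5], [2,6], [2,7], [3,5], [3,6], [3,7], [4,5], [4,6], [4,7], [5,7], [6,7]
  2-simplices (12): [1,2,5], [1,2,7], [1,4,5], [1,4,6], [1,6,7], [2,3,5], [2,3,6], [2,4,6], [2,4,7], [3,5,7], [3,6,7], [4,5,7]

giving chain groups C_0 ≅ Z^7, C_1 ≅ Z^18, C_2 ≅ Z^12.

Boundary ∂_1: C_1 → C_0 is given by ∂[p,q] = [q] − [p].
This gives a 7×18 integer matrix of rank 6; reducing to Smith normal form yields diagonal entries (1,1,1,1,1,1).

The boundary map ∂_2: C_2 → C_1 acts by ∂[p,q,r] = [q,r] − [p,r] + [p,q]. For instance
  ∂[1,4,6] = [4,6] − [1,6] + [1,4],
  ∂[1,2,7] = [2,7] − [1,7] + [1,2].
The 18×12 boundary matrix has rank 12 and Smith normal form diag(1,1,1,1,1,1,1,1,1,1,1,2).

Computing H_k = (kernel of ∂_k) / (image of ∂_{k+1}):

  H_0: rank C_0 − rank ∂_1 = 7 − 6 = 1, and the invariant factors of ∂_1 are all 1, so H_0 = Z.
  H_1: rank ker ∂_1 − rank ∂_2 = (18 − 6) − 12 = 0, and ∂_2 has invariant factor 2 > 1, so H_1 = Z/2.
  H_2: rank ker ∂_2 − rank ∂_3 = (12 − 12) − 0 = 0, and there is no ∂_3, so H_2 = 0.

As a check, the Euler characteristic is 7 − 18 + 12 = 1, which agrees with 1 − 0 + 0 = 1.

H_0 = Z,  H_1 = Z/2,  H_2 = 0.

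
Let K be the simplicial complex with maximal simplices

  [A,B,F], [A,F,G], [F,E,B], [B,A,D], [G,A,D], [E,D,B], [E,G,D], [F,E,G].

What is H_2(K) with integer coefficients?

H_2 ≅ Z.

Order the vertices as A < B < D < E < F < G. Listing each simplex with vertices in this order, K has dimension 2 with simplices:

  0-simplices (6): A, B, D, E, F, G
  1-simplices (12): AB, AD, AF, AG, BD, BE, BF, DE, DG, EF, EG, FG
  2-simplices (8): ABD, ABF, ADG, AFG, BDE, BEF, DEG, EFG

so the chain groups are C_0 ≅ Z^6, C_1 ≅ Z^12, C_2 ≅ Z^8.

The boundary map ∂_1: C_1 → C_0 is given by ∂[p,q] = [q] − [p].
As a 6×12 matrix over Z this has rank 5, with invariant factors (1,1,1,1,1).

Boundary ∂_2: C_2 → C_1 maps a triangle to the signed sum of its edges. For instance
  ∂ABD = BD − AD + AB,
  ∂EFG = FG − EG + EF.
As a 12×8 matrix over Z this has rank 7, with invariant factors (1,1,1,1,1,1,1).

Computing H_k = (kernel of ∂_k) / (image of ∂_{k+1}):

  H_2: rank ker ∂_2 − rank ∂_3 = (8 − 7) − 0 = 1, and there is no ∂_3, so H_2 = Z.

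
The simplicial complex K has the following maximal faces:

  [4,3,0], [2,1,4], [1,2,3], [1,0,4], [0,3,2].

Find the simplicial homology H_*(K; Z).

K has 5 vertices, 10 edges, 5 triangles.
rank ∂_0 = 0, rank ∂_1 = 4 ⇒ b_0 = 5 − 0 − 4 = 1; all invariant factors of ∂_1 are 1 so no torsion. So H_0 ≅ Z.
rank ∂_1 = 4, rank ∂_2 = 5 ⇒ b_1 = 10 − 4 − 5 = 1; all invariant factors of ∂_2 are 1 so no torsion. So H_1 ≅ Z.
rank ∂_2 = 5, rank ∂_3 = 0 ⇒ b_2 = 5 − 5 − 0 = 0. So H_2 ≅ 0.

H_0 ≅ Z,  H_1 ≅ Z,  H_2 = 0.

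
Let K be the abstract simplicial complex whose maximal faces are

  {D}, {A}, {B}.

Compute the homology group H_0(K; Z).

We work with the vertex ordering A < B < D. The simplices of K, each written with vertices in increasing order, are:

  0-simplices (3): A, B, D

Hence C_0 ≅ Z^3.

Reading off H_k = ker ∂_k / im ∂_{k+1}:

  H_0: rank C_0 − rank ∂_1 = 3 − 0 = 3, and there is no ∂_1, so H_0 ≅ Z^3.

(K is a triangulation of a set of 3 points.)

H_0 ≅ Z^3.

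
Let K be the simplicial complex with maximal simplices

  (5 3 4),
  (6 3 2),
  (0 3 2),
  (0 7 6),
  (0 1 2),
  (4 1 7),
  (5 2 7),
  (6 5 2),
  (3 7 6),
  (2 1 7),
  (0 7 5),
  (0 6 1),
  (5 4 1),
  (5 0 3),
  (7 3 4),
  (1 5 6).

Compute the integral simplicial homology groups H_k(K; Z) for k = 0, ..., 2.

Order the vertices as 0 < 1 < 2 < 3 < 4 < 5 < 6 < 7. Listing each simplex with vertices in this order, K has dimension 2 with simplices:

  0-simplices (8): [0], [1], [2], [3], [4], [5], [6], [7]
  1-simplices (24): (24 of them)
  2-simplices (16): [0,1,2], [0,1,6], [0,2,3], [0,3,5], [0,5,7], [0,6,7], [1,2,7], [1,4,5], [1,4,7], [1,5,6], [2,3,6], [2,5,6], [2,5,7], [3,4,5], [3,4,7], [3,6,7]

Hence C_0 ≅ Z^8, C_1 ≅ Z^24, C_2 ≅ Z^16.

The boundary map ∂_1: C_1 → C_0 maps an edge to its endpoints' difference, ∂[p,q] = q − p.
The resulting 8×24 matrix has rank 7, and its Smith normal form has invariant factors (1,1,1,1,1,1,1).

Boundary ∂_2: C_2 → C_1 acts by ∂[p,q,r] = [q,r] − [p,r] + [p,q]. For instance
  ∂[3,6,7] = [6,7] − [3,7] + [3,6],
  ∂[0,3,5] = [3,5] − [0,5] + [0,3].
The resulting 24×16 matrix has rank 15, and its Smith normal form has invariant factors (1,1,1,1,1,1,1,1,1,1,1,1,1,1,1).

Computing H_k = (kernel of ∂_k) / (image of ∂_{k+1}):

  H_0: rank C_0 − rank ∂_1 = 8 − 7 = 1, and the invariant factors of ∂_1 are all 1, so H_0 = Z.
  H_1: rank ker ∂_1 − rank ∂_2 = (24 − 7) − 15 = 2, and the invariant factors of ∂_2 are all 1, so H_1 = Z^2.
  H_2: rank ker ∂_2 − rank ∂_3 = (16 − 15) − 0 = 1, and there is no ∂_3, so H_2 = Z.

H_0 = Z,  H_1 = Z^2,  H_2 = Z.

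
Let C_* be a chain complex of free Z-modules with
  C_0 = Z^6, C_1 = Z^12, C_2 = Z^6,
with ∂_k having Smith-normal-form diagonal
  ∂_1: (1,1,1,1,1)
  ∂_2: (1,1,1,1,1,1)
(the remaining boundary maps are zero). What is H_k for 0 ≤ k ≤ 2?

H_0 ≅ Z,  H_1 ≅ Z,  H_2 = 0.

H_0: b_0 = 6 − 0 − 5 = 1; torsion from ∂_1 factors > 1: none. So H_0 ≅ Z.
H_1: b_1 = 12 − 5 − 6 = 1; torsion from ∂_2 factors > 1: none. So H_1 ≅ Z.
H_2: b_2 = 6 − 6 − 0 = 0; torsion from ∂_3 factors > 1: none. So H_2 ≅ 0.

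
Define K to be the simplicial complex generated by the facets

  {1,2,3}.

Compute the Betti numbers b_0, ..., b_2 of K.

b_0 = 1, b_1 = 0, b_2 = 0.

Take the total order 1 < 2 < 3 on the vertex set. Then K (dimension 2) consists of the simplices:

  0-simplices (3): [1], [2], [3]
  1-simplices (3): [1,2], [1,3], [2,3]
  2-simplices (1): [1,2,3]

giving chain groups C_0 ≅ Z^3, C_1 ≅ Z^3, C_2 ≅ Z^1.

The boundary map ∂_1: C_1 → C_0 is given by ∂[p,q] = [q] − [p]. For instance
  ∂[2,3] = [3] − [2].
The resulting 3×3 matrix has rank 2, and its Smith normal form has invariant factors (1,1).

Boundary ∂_2: C_2 → C_1 acts by ∂[p,q,r] = [q,r] − [p,r] + [p,q]. For instance
  ∂[1,2,3] = [2,3] − [1,3] + [1,2].
The resulting 3×1 matrix has rank 1, and its Smith normal form has invariant factors (1).

Computing H_k = (kernel of ∂_k) / (image of ∂_{k+1}):

  H_0: rank C_0 − rank ∂_1 = 3 − 2 = 1, and the invariant factors of ∂_1 are all 1, so H_0 ≅ Z.
  H_1: rank ker ∂_1 − rank ∂_2 = (3 − 2) − 1 = 0, and the invariant factors of ∂_2 are all 1, so H_1 ≅ 0.
  H_2: rank ker ∂_2 − rank ∂_3 = (1 − 1) − 0 = 0, and there is no ∂_3, so H_2 ≅ 0.

Hence the Betti numbers are b_0 = 1, b_1 = 0, b_2 = 0.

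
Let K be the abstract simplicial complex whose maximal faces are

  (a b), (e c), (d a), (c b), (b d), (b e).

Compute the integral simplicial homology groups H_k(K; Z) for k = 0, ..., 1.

K has 5 vertices, 6 edges.
rank ∂_0 = 0, rank ∂_1 = 4 ⇒ b_0 = 5 − 0 − 4 = 1; all invariant factors of ∂_1 are 1 so no torsion. So H_0 = Z.
rank ∂_1 = 4, rank ∂_2 = 0 ⇒ b_1 = 6 − 4 − 0 = 2. So H_1 = Z^2.

H_0 ≅ Z,  H_1 ≅ Z^2.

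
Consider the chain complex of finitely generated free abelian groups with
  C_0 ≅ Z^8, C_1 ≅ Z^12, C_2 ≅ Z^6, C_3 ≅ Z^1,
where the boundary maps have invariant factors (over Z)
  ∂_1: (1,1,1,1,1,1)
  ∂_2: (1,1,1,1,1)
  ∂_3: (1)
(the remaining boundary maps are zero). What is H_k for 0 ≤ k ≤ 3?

H_0 ≅ Z^2,  H_1 ≅ Z,  H_2 = 0,  H_3 = 0.

H_0: b_0 = 8 − 0 − 6 = 2; torsion from ∂_1 factors > 1: none. So H_0 ≅ Z^2.
H_1: b_1 = 12 − 6 − 5 = 1; torsion from ∂_2 factors > 1: none. So H_1 ≅ Z.
H_2: b_2 = 6 − 5 − 1 = 0; torsion from ∂_3 factors > 1: none. So H_2 ≅ 0.
H_3: b_3 = 1 − 1 − 0 = 0; torsion from ∂_4 factors > 1: none. So H_3 ≅ 0.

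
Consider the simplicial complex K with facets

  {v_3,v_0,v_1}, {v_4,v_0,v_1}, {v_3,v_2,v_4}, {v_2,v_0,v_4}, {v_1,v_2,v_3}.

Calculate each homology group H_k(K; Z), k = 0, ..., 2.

H_0 = Z,  H_1 = Z,  H_2 = 0.

Order the vertices as v_0 < v_1 < v_2 < v_3 < v_4. Listing each simplex with vertices in this order, K has dimension 2 with simplices:

  0-simplices (5): [v_0], [v_1], [v_2], [v_3], [v_4]
  1-simplices (10): [v_0,v_1], [v_0,v_2], [v_0,v_3], [v_0,v_4], [v_1,v_2], [v_1,v_3], [v_1,v_4], [v_2,v_3], [v_2,v_4], [v_3,v_4]
  2-simplices (5): [v_0,v_1,v_3], [v_0,v_1,v_4], [v_0,v_2,v_4], [v_1,v_2,v_3], [v_2,v_3,v_4]

giving chain groups C_0 ≅ Z^5, C_1 ≅ Z^10, C_2 ≅ Z^5.

∂_1: C_1 → C_0 is given by ∂[p,q] = [q] − [p].
This gives a 5×10 integer matrix of rank 4; reducing to Smith normal form yields diagonal entries (1,1,1,1).

∂_2: C_2 → C_1 acts by ∂[p,q,r] = [q,r] − [p,r] + [p,q]. For instance
  ∂[v_0,v_1,v_4] = [v_1,v_4] − [v_0,v_4] + [v_0,v_1],
  ∂[v_2,v_3,v_4] = [v_3,v_4] − [v_2,v_4] + [v_2,v_3].
The 10×5 boundary matrix has rank 5 and Smith normal form diag(1,1,1,1,1).

Reading off H_k = ker ∂_k / im ∂_{k+1}:

  H_0: rank C_0 − rank ∂_1 = 5 − 4 = 1, and the invariant factors of ∂_1 are all 1, so H_0 ≅ Z.
  H_1: rank ker ∂_1 − rank ∂_2 = (10 − 4) − 5 = 1, and the invariant factors of ∂_2 are all 1, so H_1 ≅ Z.
  H_2: rank ker ∂_2 − rank ∂_3 = (5 − 5) − 0 = 0, and there is no ∂_3, so H_2 ≅ 0.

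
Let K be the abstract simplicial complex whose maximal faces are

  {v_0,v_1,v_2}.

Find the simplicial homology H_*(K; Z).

Fix the vertex order v_0 < v_1 < v_2 and write every simplex with vertices in increasing order. Then dim K = 2 and the simplices of K are:

  0-simplices (3): [v_0], [v_1], [v_2]
  1-simplices (3): [v_0,v_1], [v_0,v_2], [v_1,v_2]
  2-simplices (1): [v_0,v_1,v_2]

Hence C_0 ≅ Z^3, C_1 ≅ Z^3, C_2 ≅ Z^1.

The boundary map ∂_1: C_1 → C_0 maps an edge to its endpoints' difference, ∂[p,q] = q − p. For instance
  ∂[v_0,v_2] = [v_2] − [v_0].
The 3×3 boundary matrix has rank 2 and Smith normal form diag(1,1).

∂_2: C_2 → C_1 maps a triangle to the signed sum of its edges. For instance
  ∂[v_0,v_1,v_2] = [v_1,v_2] − [v_0,v_2] + [v_0,v_1].
This gives a 3×1 integer matrix of rank 1; reducing to Smith normal form yields diagonal entries (1).

Reading off H_k = ker ∂_k / im ∂_{k+1}:

  H_0: rank C_0 − rank ∂_1 = 3 − 2 = 1, and the invariant factors of ∂_1 are all 1, so H_0 = Z.
  H_1: rank ker ∂_1 − rank ∂_2 = (3 − 2) − 1 = 0, and the invariant factors of ∂_2 are all 1, so H_1 = 0.
  H_2: rank ker ∂_2 − rank ∂_3 = (1 − 1) − 0 = 0, and there is no ∂_3, so H_2 = 0.

H_0 ≅ Z,  H_1 = 0,  H_2 = 0.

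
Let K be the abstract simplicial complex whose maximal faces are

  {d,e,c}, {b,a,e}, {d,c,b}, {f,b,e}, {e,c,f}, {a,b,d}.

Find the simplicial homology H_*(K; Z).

H_0 = Z,  H_1 = Z,  H_2 = 0.

We work with the vertex ordering a < b < c < d < e < f. The simplices of K, each written with vertices in increasing order, are:

  0-simplices (6): a, b, c, d, e, f
  1-simplices (12): ab, ad, ae, bc, bd, be, bf, cd, ce, cf, de, ef
  2-simplices (6): abd, abe, bcd, bef, cde, cef

Hence C_0 ≅ Z^6, C_1 ≅ Z^12, C_2 ≅ Z^6.

∂_1: C_1 → C_0 sends each edge [p,q] (with p < q) to q − p.
The 6×12 boundary matrix has rank 5 and Smith normal form diag(1,1,1,1,1).

∂_2: C_2 → C_1 sends each 2-simplex [p,q,r] to [q,r] − [p,r] + [p,q]. For instance
  ∂abd = bd − ad + ab,
  ∂cef = ef − cf + ce.
This gives a 12×6 integer matrix of rank 6; reducing to Smith normal form yields diagonal entries (1,1,1,1,1,1).

Computing H_k = (kernel of ∂_k) / (image of ∂_{k+1}):

  H_0: rank C_0 − rank ∂_1 = 6 − 5 = 1, and the invariant factors of ∂_1 are all 1, so H_0 ≅ Z.
  H_1: rank ker ∂_1 − rank ∂_2 = (12 − 5) − 6 = 1, and the invariant factors of ∂_2 are all 1, so H_1 ≅ Z.
  H_2: rank ker ∂_2 − rank ∂_3 = (6 − 6) − 0 = 0, and there is no ∂_3, so H_2 ≅ 0.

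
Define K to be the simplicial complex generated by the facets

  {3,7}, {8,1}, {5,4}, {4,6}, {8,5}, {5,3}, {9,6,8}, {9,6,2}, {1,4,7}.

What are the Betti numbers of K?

b_0 = 1, b_1 = 3, b_2 = 0.

We work with the vertex ordering 1 < 2 < 3 < 4 < 5 < 6 < 7 < 8 < 9. The simplices of K, each written with vertices in increasing order, are:

  0-simplices (9): [1], [2], [3], [4], [5], [6], [7], [8], [9]
  1-simplices (14): [1,4], [1,7], [1,8], [2,6], [2,9], [3,5], [3,7], [4,5], [4,6], [4,7], [5,8], [6,8], [6,9], [8,9]
  2-simplices (3): [1,4,7], [2,6,9], [6,8,9]

Hence C_0 ≅ Z^9, C_1 ≅ Z^14, C_2 ≅ Z^3.

The boundary map ∂_1: C_1 → C_0 maps an edge to its endpoints' difference, ∂[p,q] = q − p.
The 9×14 boundary matrix has rank 8 and Smith normal form diag(1,1,1,1,1,1,1,1).

Boundary ∂_2: C_2 → C_1 acts by ∂[p,q,r] = [q,r] − [p,r] + [p,q]. For instance
  ∂[2,6,9] = [6,9] − [2,9] + [2,6],
  ∂[6,8,9] = [8,9] − [6,9] + [6,8].
This gives a 14×3 integer matrix of rank 3; reducing to Smith normal form yields diagonal entries (1,1,1).

Reading off H_k = ker ∂_k / im ∂_{k+1}:

  H_0: rank C_0 − rank ∂_1 = 9 − 8 = 1, and the invariant factors of ∂_1 are all 1, so H_0 ≅ Z.
  H_1: rank ker ∂_1 − rank ∂_2 = (14 − 8) − 3 = 3, and the invariant factors of ∂_2 are all 1, so H_1 ≅ Z^3.
  H_2: rank ker ∂_2 − rank ∂_3 = (3 − 3) − 0 = 0, and there is no ∂_3, so H_2 ≅ 0.

As a check, the Euler characteristic is 9 − 14 + 3 = -2, which agrees with 1 − 3 + 0 = -2.

Hence the Betti numbers are b_0 = 1, b_1 = 3, b_2 = 0.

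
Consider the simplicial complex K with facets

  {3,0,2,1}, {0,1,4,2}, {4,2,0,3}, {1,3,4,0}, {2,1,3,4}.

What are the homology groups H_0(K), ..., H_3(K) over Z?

Order the vertices as 0 < 1 < 2 < 3 < 4. Listing each simplex with vertices in this order, K has dimension 3 with simplices:

  0-simplices (5): [0], [1], [2], [3], [4]
  1-simplices (10): [0,1], [0,2], [0,3], [0,4], [1,2], [1,3], [1,4], [2,3], [2,4], [3,4]
  2-simplices (10): [0,1,2], [0,1,3], [0,1,4], [0,2,3], [0,2,4], [0,3,4], [1,2,3], [1,2,4], [1,3,4], [2,3,4]
  3-simplices (5): [0,1,2,3], [0,1,2,4], [0,1,3,4], [0,2,3,4], [1,2,3,4]

giving chain groups C_0 ≅ Z^5, C_1 ≅ Z^10, C_2 ≅ Z^10, C_3 ≅ Z^5.

∂_1: C_1 → C_0 sends each edge [p,q] (with p < q) to q − p.
The resulting 5×10 matrix has rank 4, and its Smith normal form has invariant factors (1,1,1,1).

The boundary map ∂_2: C_2 → C_1 maps a triangle to the signed sum of its edges. For instance
  ∂[2,3,4] = [3,4] − [2,4] + [2,3],
  ∂[1,2,3] = [2,3] − [1,3] + [1,2].
This gives a 10×10 integer matrix of rank 6; reducing to Smith normal form yields diagonal entries (1,1,1,1,1,1).

The boundary map ∂_3: C_3 → C_2 sends each 3-simplex σ to the alternating sum Σ_i (−1)^i (σ with its i-th vertex removed). For instance
  ∂[0,1,2,3] = [1,2,3] − [0,2,3] + [0,1,3] − [0,1,2],
  ∂[0,1,2,4] = [1,2,4] − [0,2,4] + [0,1,4] − [0,1,2].
The resulting 10×5 matrix has rank 4, and its Smith normal form has invariant factors (1,1,1,1).

Now H_k = ker ∂_k / im ∂_{k+1}, so:

  H_0: rank C_0 − rank ∂_1 = 5 − 4 = 1, and the invariant factors of ∂_1 are all 1, so H_0 = Z.
  H_1: rank ker ∂_1 − rank ∂_2 = (10 − 4) − 6 = 0, and the invariant factors of ∂_2 are all 1, so H_1 = 0.
  H_2: rank ker ∂_2 − rank ∂_3 = (10 − 6) − 4 = 0, and the invariant factors of ∂_3 are all 1, so H_2 = 0.
  H_3: rank ker ∂_3 − rank ∂_4 = (5 − 4) − 0 = 1, and there is no ∂_4, so H_3 = Z.

As a check, the Euler characteristic is 5 − 10 + 10 − 5 = 0, which agrees with 1 − 0 + 0 − 1 = 0.

H_0 = Z,  H_1 = 0,  H_2 = 0,  H_3 = Z.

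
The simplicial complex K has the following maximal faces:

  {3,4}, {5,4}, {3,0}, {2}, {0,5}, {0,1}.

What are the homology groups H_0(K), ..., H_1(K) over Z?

We work with the vertex ordering 0 < 1 < 2 < 3 < 4 < 5. The simplices of K, each written with vertices in increasing order, are:

  0-simplices (6): [0], [1], [2], [3], [4], [5]
  1-simplices (5): [0,1], [0,3], [0,5], [3,4], [4,5]

so the chain groups are C_0 ≅ Z^6, C_1 ≅ Z^5.

The boundary map ∂_1: C_1 → C_0 sends each edge [p,q] (with p < q) to q − p. For instance
  ∂[4,5] = [5] − [4].
The resulting 6×5 matrix has rank 4, and its Smith normal form has invariant factors (1,1,1,1).

From H_k ≅ ker(∂_k) / im(∂_{k+1}) we obtain:

  H_0: rank C_0 − rank ∂_1 = 6 − 4 = 2, and the invariant factors of ∂_1 are all 1, so H_0 ≅ Z^2.
  H_1: rank ker ∂_1 − rank ∂_2 = (5 − 4) − 0 = 1, and there is no ∂_2, so H_1 ≅ Z.

H_0 = Z^2,  H_1 = Z.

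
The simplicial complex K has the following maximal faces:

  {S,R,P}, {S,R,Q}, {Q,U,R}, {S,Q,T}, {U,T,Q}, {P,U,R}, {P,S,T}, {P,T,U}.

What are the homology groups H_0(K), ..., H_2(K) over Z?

We work with the vertex ordering P < Q < R < S < T < U. The simplices of K, each written with vertices in increasing order, are:

  0-simplices (6): P, Q, R, S, T, U
  1-simplices (12): PR, PS, PT, PU, QR, QS, QT, QU, RS, RU, ST, TU
  2-simplices (8): PRS, PRU, PST, PTU, QRS, QRU, QST, QTU

giving chain groups C_0 ≅ Z^6, C_1 ≅ Z^12, C_2 ≅ Z^8.

∂_1: C_1 → C_0 maps an edge to its endpoints' difference, ∂[p,q] = q − p. For instance
  ∂RU = U − R.
The 6×12 boundary matrix has rank 5 and Smith normal form diag(1,1,1,1,1).

The boundary map ∂_2: C_2 → C_1 maps a triangle to the signed sum of its edges. For instance
  ∂QST = ST − QT + QS,
  ∂QTU = TU − QU + QT.
The 12×8 boundary matrix has rank 7 and Smith normal form diag(1,1,1,1,1,1,1).

Reading off H_k = ker ∂_k / im ∂_{k+1}:

  H_0: rank C_0 − rank ∂_1 = 6 − 5 = 1, and the invariant factors of ∂_1 are all 1, so H_0 ≅ Z.
  H_1: rank ker ∂_1 − rank ∂_2 = (12 − 5) − 7 = 0, and the invariant factors of ∂_2 are all 1, so H_1 ≅ 0.
  H_2: rank ker ∂_2 − rank ∂_3 = (8 − 7) − 0 = 1, and there is no ∂_3, so H_2 ≅ Z.

As a check, the Euler characteristic is 6 − 12 + 8 = 2, which agrees with 1 − 0 + 1 = 2.
(K is a triangulation of the 2-sphere S^2.)

H_0 ≅ Z,  H_1 = 0,  H_2 ≅ Z.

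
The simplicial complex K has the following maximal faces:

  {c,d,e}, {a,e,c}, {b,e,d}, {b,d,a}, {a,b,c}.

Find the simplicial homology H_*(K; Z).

Take the total order a < b < c < d < e on the vertex set. Then K (dimension 2) consists of the simplices:

  0-simplices (5): a, b, c, d, e
  1-simplices (10): ab, ac, ad, ae, bc, bd, be, cd, ce, de
  2-simplices (5): abc, abd, ace, bde, cde

so the chain groups are C_0 ≅ Z^5, C_1 ≅ Z^10, C_2 ≅ Z^5.

The boundary map ∂_1: C_1 → C_0 maps an edge to its endpoints' difference, ∂[p,q] = q − p. For instance
  ∂ce = e − c.
As a 5×10 matrix over Z this has rank 4, with invariant factors (1,1,1,1).

The boundary map ∂_2: C_2 → C_1 maps a triangle to the signed sum of its edges. For instance
  ∂abc = bc − ac + ab,
  ∂ace = ce − ae + ac.
The resulting 10×5 matrix has rank 5, and its Smith normal form has invariant factors (1,1,1,1,1).

From H_k ≅ ker(∂_k) / im(∂_{k+1}) we obtain:

  H_0: rank C_0 − rank ∂_1 = 5 − 4 = 1, and the invariant factors of ∂_1 are all 1, so H_0 = Z.
  H_1: rank ker ∂_1 − rank ∂_2 = (10 − 4) − 5 = 1, and the invariant factors of ∂_2 are all 1, so H_1 = Z.
  H_2: rank ker ∂_2 − rank ∂_3 = (5 − 5) − 0 = 0, and there is no ∂_3, so H_2 = 0.

H_0 = Z,  H_1 = Z,  H_2 = 0.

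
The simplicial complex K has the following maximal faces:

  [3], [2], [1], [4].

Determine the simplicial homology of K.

H_0 = Z^4.

Fix the vertex order 1 < 2 < 3 < 4 and write every simplex with vertices in increasing order. Then dim K = 0 and the simplices of K are:

  0-simplices (4): [1], [2], [3], [4]

so the chain groups are C_0 ≅ Z^4.

Now H_k = ker ∂_k / im ∂_{k+1}, so:

  H_0: rank C_0 − rank ∂_1 = 4 − 0 = 4, and there is no ∂_1, so H_0 ≅ Z^4.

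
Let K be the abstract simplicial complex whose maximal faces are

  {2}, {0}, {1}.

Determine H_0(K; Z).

H_0 ≅ Z^3.

Order the vertices as 0 < 1 < 2. Listing each simplex with vertices in this order, K has dimension 0 with simplices:

  0-simplices (3): [0], [1], [2]

Hence C_0 ≅ Z^3.

From H_k ≅ ker(∂_k) / im(∂_{k+1}) we obtain:

  H_0: rank C_0 − rank ∂_1 = 3 − 0 = 3, and there is no ∂_1, so H_0 ≅ Z^3.

(K is a triangulation of a set of 3 points.)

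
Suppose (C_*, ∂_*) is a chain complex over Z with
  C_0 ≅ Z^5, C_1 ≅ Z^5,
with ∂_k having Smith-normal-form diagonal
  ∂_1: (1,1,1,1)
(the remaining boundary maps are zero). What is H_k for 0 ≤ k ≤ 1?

H_0 ≅ Z,  H_1 ≅ Z.

H_0: b_0 = 5 − 0 − 4 = 1; torsion from ∂_1 factors > 1: none. So H_0 ≅ Z.
H_1: b_1 = 5 − 4 − 0 = 1; torsion from ∂_2 factors > 1: none. So H_1 ≅ Z.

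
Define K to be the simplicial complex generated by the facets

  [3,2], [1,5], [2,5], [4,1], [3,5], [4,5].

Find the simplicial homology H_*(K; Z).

H_0 = Z,  H_1 = Z^2.

K has 5 vertices, 6 edges.
rank ∂_0 = 0, rank ∂_1 = 4 ⇒ b_0 = 5 − 0 − 4 = 1; all invariant factors of ∂_1 are 1 so no torsion. So H_0 = Z.
rank ∂_1 = 4, rank ∂_2 = 0 ⇒ b_1 = 6 − 4 − 0 = 2. So H_1 = Z^2.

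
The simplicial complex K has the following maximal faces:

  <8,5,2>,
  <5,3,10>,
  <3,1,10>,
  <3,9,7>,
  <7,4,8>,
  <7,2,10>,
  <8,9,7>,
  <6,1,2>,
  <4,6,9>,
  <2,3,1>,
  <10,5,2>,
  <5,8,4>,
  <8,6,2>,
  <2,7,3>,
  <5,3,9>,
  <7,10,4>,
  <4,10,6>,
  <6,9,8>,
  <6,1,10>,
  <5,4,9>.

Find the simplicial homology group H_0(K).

H_0 = Z.

Order the vertices as 1 < 2 < 3 < 4 < 5 < 6 < 7 < 8 < 9 < 10. Listing each simplex with vertices in this order, K has dimension 2 with simplices:

  0-simplices (10): [1], [2], [3], [4], [5], [6], [7], [8], [9], [10]
  1-simplices (30): (30 of them)
  2-simplices (20): (20 of them)

giving chain groups C_0 ≅ Z^10, C_1 ≅ Z^30, C_2 ≅ Z^20.

∂_1: C_1 → C_0 is given by ∂[p,q] = [q] − [p]. For instance
  ∂[2,8] = [8] − [2].
The 10×30 boundary matrix has rank 9 and Smith normal form diag(1,1,1,1,1,1,1,1,1).

The boundary map ∂_2: C_2 → C_1 sends each 2-simplex [p,q,r] to [q,r] − [p,r] + [p,q]. For instance
  ∂[2,5,10] = [5,10] − [2,10] + [2,5],
  ∂[1,6,10] = [6,10] − [1,10] + [1,6].
The resulting 30×20 matrix has rank 20, and its Smith normal form has invariant factors (1,1,1,1,1,1,1,1,1,1,1,1,1,1,1,1,1,1,1,2).

Now H_k = ker ∂_k / im ∂_{k+1}, so:

  H_0: rank C_0 − rank ∂_1 = 10 − 9 = 1, and the invariant factors of ∂_1 are all 1, so H_0 = Z.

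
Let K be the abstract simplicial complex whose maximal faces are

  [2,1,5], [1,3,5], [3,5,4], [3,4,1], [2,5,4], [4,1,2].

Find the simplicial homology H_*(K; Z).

H_0 ≅ Z,  H_1 = 0,  H_2 ≅ Z.

Take the total order 1 < 2 < 3 < 4 < 5 on the vertex set. Then K (dimension 2) consists of the simplices:

  0-simplices (5): [1], [2], [3], [4], [5]
  1-simplices (9): [1,2], [1,3], [1,4], [1,5], [2,4], [2,5], [3,4], [3,5], [4,5]
  2-simplices (6): [1,2,4], [1,2,5], [1,3,4], [1,3,5], [2,4,5], [3,4,5]

Hence C_0 ≅ Z^5, C_1 ≅ Z^9, C_2 ≅ Z^6.

Boundary ∂_1: C_1 → C_0 sends each edge [p,q] (with p < q) to q − p.
The resulting 5×9 matrix has rank 4, and its Smith normal form has invariant factors (1,1,1,1).

∂_2: C_2 → C_1 acts by ∂[p,q,r] = [q,r] − [p,r] + [p,q]. For instance
  ∂[1,2,4] = [2,4] − [1,4] + [1,2],
  ∂[1,3,5] = [3,5] − [1,5] + [1,3].
As a 9×6 matrix over Z this has rank 5, with invariant factors (1,1,1,1,1).

Reading off H_k = ker ∂_k / im ∂_{k+1}:

  H_0: rank C_0 − rank ∂_1 = 5 − 4 = 1, and the invariant factors of ∂_1 are all 1, so H_0 ≅ Z.
  H_1: rank ker ∂_1 − rank ∂_2 = (9 − 4) − 5 = 0, and the invariant factors of ∂_2 are all 1, so H_1 ≅ 0.
  H_2: rank ker ∂_2 − rank ∂_3 = (6 − 5) − 0 = 1, and there is no ∂_3, so H_2 ≅ Z.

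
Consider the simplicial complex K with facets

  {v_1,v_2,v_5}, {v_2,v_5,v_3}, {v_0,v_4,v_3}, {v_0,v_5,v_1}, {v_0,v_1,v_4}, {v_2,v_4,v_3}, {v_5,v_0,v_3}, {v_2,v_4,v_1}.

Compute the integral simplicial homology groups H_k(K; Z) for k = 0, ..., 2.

H_0 ≅ Z,  H_1 = 0,  H_2 ≅ Z.

Fix the vertex order v_0 < v_1 < v_2 < v_3 < v_4 < v_5 and write every simplex with vertices in increasing order. Then dim K = 2 and the simplices of K are:

  0-simplices (6): [v_0], [v_1], [v_2], [v_3], [v_4], [v_5]
  1-simplices (12): [v_0,v_1], [v_0,v_3], [v_0,v_4], [v_0,v_5], [v_1,v_2], [v_1,v_4], [v_1,v_5], [v_2,v_3], [v_2,v_4], [v_2,v_5], [v_3,v_4], [v_3,v_5]
  2-simplices (8): [v_0,v_1,v_4], [v_0,v_1,v_5], [v_0,v_3,v_4], [v_0,v_3,v_5], [v_1,v_2,v_4], [v_1,v_2,v_5], [v_2,v_3,v_4], [v_2,v_3,v_5]

so the chain groups are C_0 ≅ Z^6, C_1 ≅ Z^12, C_2 ≅ Z^8.

Boundary ∂_1: C_1 → C_0 is given by ∂[p,q] = [q] − [p]. For instance
  ∂[v_2,v_3] = [v_3] − [v_2].
The 6×12 boundary matrix has rank 5 and Smith normal form diag(1,1,1,1,1).

∂_2: C_2 → C_1 maps a triangle to the signed sum of its edges. For instance
  ∂[v_1,v_2,v_5] = [v_2,v_5] − [v_1,v_5] + [v_1,v_2],
  ∂[v_0,v_3,v_4] = [v_3,v_4] − [v_0,v_4] + [v_0,v_3].
The 12×8 boundary matrix has rank 7 and Smith normal form diag(1,1,1,1,1,1,1).

Now H_k = ker ∂_k / im ∂_{k+1}, so:

  H_0: rank C_0 − rank ∂_1 = 6 − 5 = 1, and the invariant factors of ∂_1 are all 1, so H_0 = Z.
  H_1: rank ker ∂_1 − rank ∂_2 = (12 − 5) − 7 = 0, and the invariant factors of ∂_2 are all 1, so H_1 = 0.
  H_2: rank ker ∂_2 − rank ∂_3 = (8 − 7) − 0 = 1, and there is no ∂_3, so H_2 = Z.

As a check, the Euler characteristic is 6 − 12 + 8 = 2, which agrees with 1 − 0 + 1 = 2.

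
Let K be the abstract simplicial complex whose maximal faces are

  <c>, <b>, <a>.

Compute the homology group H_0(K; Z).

We work with the vertex ordering a < b < c. The simplices of K, each written with vertices in increasing order, are:

  0-simplices (3): a, b, c

so the chain groups are C_0 ≅ Z^3.

Now H_k = ker ∂_k / im ∂_{k+1}, so:

  H_0: rank C_0 − rank ∂_1 = 3 − 0 = 3, and there is no ∂_1, so H_0 ≅ Z^3.

H_0 = Z^3.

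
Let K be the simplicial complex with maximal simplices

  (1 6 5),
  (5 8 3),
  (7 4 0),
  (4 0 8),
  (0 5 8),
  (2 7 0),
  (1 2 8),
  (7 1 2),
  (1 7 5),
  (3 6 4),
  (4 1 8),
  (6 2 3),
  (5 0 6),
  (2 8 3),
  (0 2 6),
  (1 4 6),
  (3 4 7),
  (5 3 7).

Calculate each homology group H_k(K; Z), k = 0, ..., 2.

We work with the vertex ordering 0 < 1 < 2 < 3 < 4 < 5 < 6 < 7 < 8. The simplices of K, each written with vertices in increasing order, are:

  0-simplices (9): [0], [1], [2], [3], [4], [5], [6], [7], [8]
  1-simplices (27): (27 of them)
  2-simplices (18): [0,2,6], [0,2,7], [0,4,7], [0,4,8], [0,5,6], [0,5,8], [1,2,7], [1,2,8], [1,4,6], [1,4,8], [1,5,6], [1,5,7], [2,3,6], [2,3,8], [3,4,6], [3,4,7], [3,5,7], [3,5,8]

giving chain groups C_0 ≅ Z^9, C_1 ≅ Z^27, C_2 ≅ Z^18.

The boundary map ∂_1: C_1 → C_0 sends each edge [p,q] (with p < q) to q − p. For instance
  ∂[0,5] = [5] − [0].
As a 9×27 matrix over Z this has rank 8, with invariant factors (1,1,1,1,1,1,1,1).

∂_2: C_2 → C_1 acts by ∂[p,q,r] = [q,r] − [p,r] + [p,q]. For instance
  ∂[3,5,8] = [5,8] − [3,8] + [3,5],
  ∂[1,4,6] = [4,6] − [1,6] + [1,4].
As a 27×18 matrix over Z this has rank 17, with invariant factors (1,1,1,1,1,1,1,1,1,1,1,1,1,1,1,1,1).

From H_k ≅ ker(∂_k) / im(∂_{k+1}) we obtain:

  H_0: rank C_0 − rank ∂_1 = 9 − 8 = 1, and the invariant factors of ∂_1 are all 1, so H_0 ≅ Z.
  H_1: rank ker ∂_1 − rank ∂_2 = (27 − 8) − 17 = 2, and the invariant factors of ∂_2 are all 1, so H_1 ≅ Z^2.
  H_2: rank ker ∂_2 − rank ∂_3 = (18 − 17) − 0 = 1, and there is no ∂_3, so H_2 ≅ Z.

As a check, the Euler characteristic is 9 − 27 + 18 = 0, which agrees with 1 − 2 + 1 = 0.

H_0 ≅ Z,  H_1 ≅ Z^2,  H_2 ≅ Z.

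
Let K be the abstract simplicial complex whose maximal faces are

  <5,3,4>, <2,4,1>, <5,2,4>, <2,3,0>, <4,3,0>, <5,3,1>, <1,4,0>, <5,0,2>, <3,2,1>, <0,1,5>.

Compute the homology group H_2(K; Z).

H_2 = 0.

Order the vertices as 0 < 1 < 2 < 3 < 4 < 5. Listing each simplex with vertices in this order, K has dimension 2 with simplices:

  0-simplices (6): [0], [1], [2], [3], [4], [5]
  1-simplices (15): [0,1], [0,2], [0,3], [0,4], [0,5], [1,2], [1,3], [1,4], [1,5], [2,3], [2,4], [2,5], [3,4], [3,5], [4,5]
  2-simplices (10): [0,1,4], [0,1,5], [0,2,3], [0,2,5], [0,3,4], [1,2,3], [1,2,4], [1,3,5], [2,4,5], [3,4,5]

so the chain groups are C_0 ≅ Z^6, C_1 ≅ Z^15, C_2 ≅ Z^10.

∂_1: C_1 → C_0 is given by ∂[p,q] = [q] − [p]. For instance
  ∂[1,4] = [4] − [1].
The 6×15 boundary matrix has rank 5 and Smith normal form diag(1,1,1,1,1).

∂_2: C_2 → C_1 sends each 2-simplex [p,q,r] to [q,r] − [p,r] + [p,q]. For instance
  ∂[0,1,4] = [1,4] − [0,4] + [0,1],
  ∂[0,2,3] = [2,3] − [0,3] + [0,2].
As a 15×10 matrix over Z this has rank 10, with invariant factors (1,1,1,1,1,1,1,1,1,2).

Reading off H_k = ker ∂_k / im ∂_{k+1}:

  H_2: rank ker ∂_2 − rank ∂_3 = (10 − 10) − 0 = 0, and there is no ∂_3, so H_2 = 0.

(K is a triangulation of the real projective plane RP^2.)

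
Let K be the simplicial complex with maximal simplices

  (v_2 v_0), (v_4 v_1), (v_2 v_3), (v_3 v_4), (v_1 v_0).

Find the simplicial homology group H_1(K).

Take the total order v_0 < v_1 < v_2 < v_3 < v_4 on the vertex set. Then K (dimension 1) consists of the simplices:

  0-simplices (5): [v_0], [v_1], [v_2], [v_3], [v_4]
  1-simplices (5): [v_0,v_1], [v_0,v_2], [v_1,v_4], [v_2,v_3], [v_3,v_4]

giving chain groups C_0 ≅ Z^5, C_1 ≅ Z^5.

The boundary map ∂_1: C_1 → C_0 maps an edge to its endpoints' difference, ∂[p,q] = q − p.
The 5×5 boundary matrix has rank 4 and Smith normal form diag(1,1,1,1).

Computing H_k = (kernel of ∂_k) / (image of ∂_{k+1}):

  H_1: rank ker ∂_1 − rank ∂_2 = (5 − 4) − 0 = 1, and there is no ∂_2, so H_1 ≅ Z.

H_1 ≅ Z.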